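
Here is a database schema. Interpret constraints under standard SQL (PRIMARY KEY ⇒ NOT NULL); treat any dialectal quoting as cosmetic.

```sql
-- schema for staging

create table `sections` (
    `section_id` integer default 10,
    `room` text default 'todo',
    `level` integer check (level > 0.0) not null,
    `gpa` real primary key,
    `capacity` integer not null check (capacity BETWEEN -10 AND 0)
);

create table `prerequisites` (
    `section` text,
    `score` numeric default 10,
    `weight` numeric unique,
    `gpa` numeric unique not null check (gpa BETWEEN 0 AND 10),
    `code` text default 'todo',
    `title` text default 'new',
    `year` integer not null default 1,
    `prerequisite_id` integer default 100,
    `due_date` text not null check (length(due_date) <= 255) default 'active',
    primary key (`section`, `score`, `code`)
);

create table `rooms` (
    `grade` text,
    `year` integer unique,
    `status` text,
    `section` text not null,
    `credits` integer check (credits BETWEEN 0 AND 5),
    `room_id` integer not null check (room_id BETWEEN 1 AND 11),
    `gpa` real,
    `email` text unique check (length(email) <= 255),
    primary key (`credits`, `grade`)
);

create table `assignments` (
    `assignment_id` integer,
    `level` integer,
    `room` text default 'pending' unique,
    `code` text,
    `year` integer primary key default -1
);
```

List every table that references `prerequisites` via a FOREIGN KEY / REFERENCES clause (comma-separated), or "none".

none

No REFERENCES clause anywhere in the schema names prerequisites.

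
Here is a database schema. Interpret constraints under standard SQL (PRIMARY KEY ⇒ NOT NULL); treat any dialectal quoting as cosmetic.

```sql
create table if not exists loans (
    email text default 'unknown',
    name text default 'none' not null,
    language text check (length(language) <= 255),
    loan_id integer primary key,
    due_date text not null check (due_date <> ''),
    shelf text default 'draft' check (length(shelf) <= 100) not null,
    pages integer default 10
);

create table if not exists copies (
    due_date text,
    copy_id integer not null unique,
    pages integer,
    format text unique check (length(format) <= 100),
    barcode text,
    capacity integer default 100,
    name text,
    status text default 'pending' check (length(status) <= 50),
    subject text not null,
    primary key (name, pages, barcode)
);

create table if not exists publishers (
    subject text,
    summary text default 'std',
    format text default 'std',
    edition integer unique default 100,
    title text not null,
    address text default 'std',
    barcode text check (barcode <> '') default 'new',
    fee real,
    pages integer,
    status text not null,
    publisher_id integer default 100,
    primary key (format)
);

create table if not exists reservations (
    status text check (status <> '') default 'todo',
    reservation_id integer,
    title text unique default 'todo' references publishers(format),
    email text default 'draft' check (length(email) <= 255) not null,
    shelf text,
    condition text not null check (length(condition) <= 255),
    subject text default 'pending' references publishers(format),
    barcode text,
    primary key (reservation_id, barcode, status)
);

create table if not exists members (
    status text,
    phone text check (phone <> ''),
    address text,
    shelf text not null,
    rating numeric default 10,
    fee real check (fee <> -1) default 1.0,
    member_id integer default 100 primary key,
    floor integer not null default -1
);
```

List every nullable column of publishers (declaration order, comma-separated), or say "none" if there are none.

- subject: no NOT NULL constraint applies → nullable.
- summary: DEFAULT only fills an omitted column; an explicit NULL is still allowed → nullable.
- format: part of the PRIMARY KEY, which implies NOT NULL → not nullable.
- edition: UNIQUE does not imply NOT NULL → nullable.
- title: declared NOT NULL → not nullable.
- address: DEFAULT only fills an omitted column; an explicit NULL is still allowed → nullable.
- barcode: CHECK does not forbid NULL (a CHECK constraint passes when its expression is NULL) → nullable.
- fee: no NOT NULL constraint applies → nullable.
- pages: no NOT NULL constraint applies → nullable.
- status: declared NOT NULL → not nullable.
- publisher_id: DEFAULT only fills an omitted column; an explicit NULL is still allowed → nullable.

subject, summary, edition, address, barcode, fee, pages, publisher_id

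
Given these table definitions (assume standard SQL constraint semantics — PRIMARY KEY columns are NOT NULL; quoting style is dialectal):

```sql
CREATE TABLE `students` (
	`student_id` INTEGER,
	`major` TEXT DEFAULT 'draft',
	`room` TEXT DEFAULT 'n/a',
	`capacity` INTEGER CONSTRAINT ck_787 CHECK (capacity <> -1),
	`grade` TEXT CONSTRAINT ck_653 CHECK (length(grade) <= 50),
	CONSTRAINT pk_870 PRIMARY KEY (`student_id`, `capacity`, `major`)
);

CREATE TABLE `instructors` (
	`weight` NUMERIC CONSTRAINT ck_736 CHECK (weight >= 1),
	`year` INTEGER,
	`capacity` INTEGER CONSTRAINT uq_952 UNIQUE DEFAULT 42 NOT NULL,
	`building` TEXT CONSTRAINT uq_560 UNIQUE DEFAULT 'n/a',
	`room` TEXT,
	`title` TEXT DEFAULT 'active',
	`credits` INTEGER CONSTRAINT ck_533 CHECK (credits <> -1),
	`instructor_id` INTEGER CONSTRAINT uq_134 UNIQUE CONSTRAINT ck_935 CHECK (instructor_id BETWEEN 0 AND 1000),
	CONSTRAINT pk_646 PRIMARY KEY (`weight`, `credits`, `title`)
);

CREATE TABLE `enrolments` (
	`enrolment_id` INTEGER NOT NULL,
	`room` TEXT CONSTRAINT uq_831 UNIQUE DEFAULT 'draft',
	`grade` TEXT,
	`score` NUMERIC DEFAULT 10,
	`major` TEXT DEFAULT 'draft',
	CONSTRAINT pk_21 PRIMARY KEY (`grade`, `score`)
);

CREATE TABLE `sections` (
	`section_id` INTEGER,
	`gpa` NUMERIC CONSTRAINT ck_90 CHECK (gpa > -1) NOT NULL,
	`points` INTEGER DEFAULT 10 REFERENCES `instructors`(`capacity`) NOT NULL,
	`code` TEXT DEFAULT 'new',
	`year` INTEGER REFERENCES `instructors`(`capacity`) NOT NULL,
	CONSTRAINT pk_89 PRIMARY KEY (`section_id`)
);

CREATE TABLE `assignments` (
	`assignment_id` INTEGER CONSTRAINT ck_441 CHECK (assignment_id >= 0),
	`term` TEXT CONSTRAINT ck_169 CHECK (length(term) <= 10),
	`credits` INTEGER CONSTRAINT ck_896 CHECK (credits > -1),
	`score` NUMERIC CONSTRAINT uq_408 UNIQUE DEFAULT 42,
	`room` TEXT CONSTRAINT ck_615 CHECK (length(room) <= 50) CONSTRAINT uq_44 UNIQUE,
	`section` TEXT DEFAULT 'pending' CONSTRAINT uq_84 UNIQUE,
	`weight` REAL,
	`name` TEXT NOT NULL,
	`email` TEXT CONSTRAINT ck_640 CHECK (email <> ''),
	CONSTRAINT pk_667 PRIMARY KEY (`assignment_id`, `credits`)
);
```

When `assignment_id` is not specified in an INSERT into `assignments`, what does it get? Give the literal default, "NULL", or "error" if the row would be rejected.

error

assignment_id has no DEFAULT clause.
Omitting it would insert NULL, but it is part of the PRIMARY KEY, so the INSERT fails.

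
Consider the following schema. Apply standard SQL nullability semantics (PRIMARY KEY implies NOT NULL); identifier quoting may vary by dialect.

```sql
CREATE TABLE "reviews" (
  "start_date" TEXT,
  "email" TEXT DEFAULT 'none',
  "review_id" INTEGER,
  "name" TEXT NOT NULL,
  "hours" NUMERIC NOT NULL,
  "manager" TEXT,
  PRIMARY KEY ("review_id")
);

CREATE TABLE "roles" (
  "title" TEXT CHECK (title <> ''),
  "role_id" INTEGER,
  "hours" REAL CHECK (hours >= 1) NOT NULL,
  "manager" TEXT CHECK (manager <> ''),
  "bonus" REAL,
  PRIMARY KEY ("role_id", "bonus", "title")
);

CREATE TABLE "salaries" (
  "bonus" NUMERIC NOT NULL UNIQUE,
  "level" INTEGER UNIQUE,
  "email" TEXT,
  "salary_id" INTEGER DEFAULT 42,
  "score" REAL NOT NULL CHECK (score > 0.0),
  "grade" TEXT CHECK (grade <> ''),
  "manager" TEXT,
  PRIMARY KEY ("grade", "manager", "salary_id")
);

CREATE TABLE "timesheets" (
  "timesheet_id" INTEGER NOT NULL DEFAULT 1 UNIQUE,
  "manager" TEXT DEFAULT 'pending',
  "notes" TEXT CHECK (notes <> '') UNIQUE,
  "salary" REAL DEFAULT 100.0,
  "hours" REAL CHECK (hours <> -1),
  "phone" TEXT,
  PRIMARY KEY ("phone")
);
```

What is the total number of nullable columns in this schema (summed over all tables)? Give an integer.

reviews: 3 nullable (start_date, email, manager — PK (review_id) and explicit NOT NULL columns excluded).
roles: 1 nullable (manager — PK (role_id, bonus, title) and explicit NOT NULL columns excluded).
salaries: 2 nullable (level, email — PK (grade, manager, salary_id) and explicit NOT NULL columns excluded).
timesheets: 4 nullable (manager, notes, salary, hours — PK (phone) and explicit NOT NULL columns excluded).
Total: 3 + 1 + 2 + 4 = 10.

10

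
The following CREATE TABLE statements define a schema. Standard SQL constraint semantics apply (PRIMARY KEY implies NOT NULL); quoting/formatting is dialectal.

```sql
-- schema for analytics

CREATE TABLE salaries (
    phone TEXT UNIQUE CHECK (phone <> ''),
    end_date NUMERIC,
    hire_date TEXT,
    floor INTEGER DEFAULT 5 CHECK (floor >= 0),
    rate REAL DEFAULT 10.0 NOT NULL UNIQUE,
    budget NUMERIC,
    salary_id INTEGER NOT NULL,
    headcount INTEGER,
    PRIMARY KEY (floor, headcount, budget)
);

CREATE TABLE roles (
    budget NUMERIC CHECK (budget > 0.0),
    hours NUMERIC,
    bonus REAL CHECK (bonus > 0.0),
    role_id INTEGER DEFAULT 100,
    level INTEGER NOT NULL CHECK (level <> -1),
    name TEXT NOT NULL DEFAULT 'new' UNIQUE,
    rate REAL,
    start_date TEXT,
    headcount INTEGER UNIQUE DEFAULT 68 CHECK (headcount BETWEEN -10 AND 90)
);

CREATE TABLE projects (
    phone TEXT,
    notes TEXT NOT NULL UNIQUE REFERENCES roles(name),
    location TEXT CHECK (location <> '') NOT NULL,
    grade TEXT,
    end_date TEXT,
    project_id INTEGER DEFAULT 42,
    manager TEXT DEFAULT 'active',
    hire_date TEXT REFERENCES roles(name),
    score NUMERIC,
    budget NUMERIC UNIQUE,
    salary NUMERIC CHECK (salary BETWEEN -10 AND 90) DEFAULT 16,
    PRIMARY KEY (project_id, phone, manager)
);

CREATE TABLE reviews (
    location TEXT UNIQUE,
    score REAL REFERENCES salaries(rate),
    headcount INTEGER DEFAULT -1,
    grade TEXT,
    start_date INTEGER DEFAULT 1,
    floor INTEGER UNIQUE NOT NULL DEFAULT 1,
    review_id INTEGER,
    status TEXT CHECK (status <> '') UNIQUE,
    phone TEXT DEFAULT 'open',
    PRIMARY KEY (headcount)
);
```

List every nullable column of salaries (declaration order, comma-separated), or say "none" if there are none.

- phone: CHECK does not forbid NULL (a CHECK constraint passes when its expression is NULL) → nullable.
- end_date: no NOT NULL constraint applies → nullable.
- hire_date: no NOT NULL constraint applies → nullable.
- floor: part of the PRIMARY KEY, which implies NOT NULL → not nullable.
- rate: declared NOT NULL → not nullable.
- budget: part of the PRIMARY KEY, which implies NOT NULL → not nullable.
- salary_id: declared NOT NULL → not nullable.
- headcount: part of the PRIMARY KEY, which implies NOT NULL → not nullable.

phone, end_date, hire_date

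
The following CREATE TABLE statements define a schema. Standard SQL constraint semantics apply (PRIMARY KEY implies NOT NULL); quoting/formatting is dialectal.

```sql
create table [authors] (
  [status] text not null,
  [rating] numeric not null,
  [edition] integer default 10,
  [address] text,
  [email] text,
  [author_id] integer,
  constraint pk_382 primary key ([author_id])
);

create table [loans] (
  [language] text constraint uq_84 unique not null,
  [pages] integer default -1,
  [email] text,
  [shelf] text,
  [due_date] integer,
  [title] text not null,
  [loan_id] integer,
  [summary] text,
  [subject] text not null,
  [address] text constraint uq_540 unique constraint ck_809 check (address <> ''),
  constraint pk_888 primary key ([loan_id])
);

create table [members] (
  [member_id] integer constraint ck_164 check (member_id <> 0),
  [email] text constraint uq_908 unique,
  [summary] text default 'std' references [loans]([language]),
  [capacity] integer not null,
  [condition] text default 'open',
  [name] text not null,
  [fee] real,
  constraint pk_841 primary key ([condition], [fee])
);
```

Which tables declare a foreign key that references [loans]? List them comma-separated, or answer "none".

- members.summary references loans(language).

members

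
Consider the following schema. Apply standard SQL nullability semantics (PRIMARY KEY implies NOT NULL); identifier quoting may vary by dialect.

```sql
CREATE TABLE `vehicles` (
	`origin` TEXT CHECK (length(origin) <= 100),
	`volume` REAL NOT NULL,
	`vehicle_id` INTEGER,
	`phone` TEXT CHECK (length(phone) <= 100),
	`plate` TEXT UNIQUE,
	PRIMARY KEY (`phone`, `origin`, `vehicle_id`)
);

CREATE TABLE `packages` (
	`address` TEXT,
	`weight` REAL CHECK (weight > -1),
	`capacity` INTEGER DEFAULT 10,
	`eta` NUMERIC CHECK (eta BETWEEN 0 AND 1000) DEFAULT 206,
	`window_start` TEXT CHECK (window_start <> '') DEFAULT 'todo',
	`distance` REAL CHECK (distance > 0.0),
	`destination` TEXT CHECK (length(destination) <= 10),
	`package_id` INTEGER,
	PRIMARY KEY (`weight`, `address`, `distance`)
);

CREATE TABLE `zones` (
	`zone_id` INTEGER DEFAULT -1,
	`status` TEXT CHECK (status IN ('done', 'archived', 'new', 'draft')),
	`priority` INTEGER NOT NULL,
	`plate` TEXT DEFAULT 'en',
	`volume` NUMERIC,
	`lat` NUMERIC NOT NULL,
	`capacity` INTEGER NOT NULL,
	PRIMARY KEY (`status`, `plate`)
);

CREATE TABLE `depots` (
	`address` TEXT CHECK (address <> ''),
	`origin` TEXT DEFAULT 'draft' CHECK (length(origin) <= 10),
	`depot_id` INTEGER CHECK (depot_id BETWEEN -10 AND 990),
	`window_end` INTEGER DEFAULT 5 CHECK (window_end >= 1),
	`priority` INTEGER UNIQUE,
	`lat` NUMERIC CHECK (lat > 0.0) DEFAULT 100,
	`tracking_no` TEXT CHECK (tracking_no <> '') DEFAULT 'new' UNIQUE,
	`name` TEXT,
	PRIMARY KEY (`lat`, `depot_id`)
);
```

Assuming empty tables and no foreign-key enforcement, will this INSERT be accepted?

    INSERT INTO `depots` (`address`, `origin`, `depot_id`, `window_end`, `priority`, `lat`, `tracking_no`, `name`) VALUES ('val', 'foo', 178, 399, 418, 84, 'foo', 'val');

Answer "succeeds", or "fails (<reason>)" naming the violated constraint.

succeeds

NOT NULL columns: depot_id is supplied; lat is supplied.
CHECK constraints: 'val' satisfies (address <> ''); 'foo' satisfies (length(origin) <= 10); 178 satisfies (depot_id BETWEEN -10 AND 990); 399 satisfies (window_end >= 1); 84 satisfies (lat > 0.0); 'foo' satisfies (tracking_no <> '').
No constraint is violated.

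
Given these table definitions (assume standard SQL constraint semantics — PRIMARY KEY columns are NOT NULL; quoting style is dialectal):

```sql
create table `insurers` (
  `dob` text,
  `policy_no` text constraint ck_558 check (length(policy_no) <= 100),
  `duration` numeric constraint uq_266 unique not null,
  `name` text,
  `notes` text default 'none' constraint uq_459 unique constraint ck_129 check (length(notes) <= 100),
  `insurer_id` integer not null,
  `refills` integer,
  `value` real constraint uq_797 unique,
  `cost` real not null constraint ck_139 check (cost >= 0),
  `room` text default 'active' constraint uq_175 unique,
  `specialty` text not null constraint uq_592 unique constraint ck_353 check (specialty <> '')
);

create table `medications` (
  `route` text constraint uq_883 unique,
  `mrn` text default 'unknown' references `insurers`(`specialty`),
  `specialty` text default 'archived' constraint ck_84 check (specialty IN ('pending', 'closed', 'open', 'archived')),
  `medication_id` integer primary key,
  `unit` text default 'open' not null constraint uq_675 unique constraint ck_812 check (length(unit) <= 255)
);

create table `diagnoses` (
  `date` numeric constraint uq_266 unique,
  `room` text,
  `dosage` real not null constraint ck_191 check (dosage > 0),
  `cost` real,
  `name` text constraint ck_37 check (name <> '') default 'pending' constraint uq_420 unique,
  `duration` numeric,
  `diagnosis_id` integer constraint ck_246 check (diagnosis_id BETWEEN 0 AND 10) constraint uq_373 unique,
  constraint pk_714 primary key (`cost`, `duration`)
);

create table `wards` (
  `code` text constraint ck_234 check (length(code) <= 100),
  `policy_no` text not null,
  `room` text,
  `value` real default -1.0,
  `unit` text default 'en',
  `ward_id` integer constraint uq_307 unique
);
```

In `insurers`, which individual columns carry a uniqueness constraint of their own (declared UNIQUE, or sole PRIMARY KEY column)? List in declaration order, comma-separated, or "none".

duration, notes, value, room, specialty

- dob: no UNIQUE or single-column PK constraint.
- policy_no: no UNIQUE or single-column PK constraint.
- duration: declared UNIQUE → unique.
- name: no UNIQUE or single-column PK constraint.
- notes: declared UNIQUE → unique.
- insurer_id: no UNIQUE or single-column PK constraint.
- refills: no UNIQUE or single-column PK constraint.
- value: declared UNIQUE → unique.
- cost: no UNIQUE or single-column PK constraint.
- room: declared UNIQUE → unique.
- specialty: declared UNIQUE → unique.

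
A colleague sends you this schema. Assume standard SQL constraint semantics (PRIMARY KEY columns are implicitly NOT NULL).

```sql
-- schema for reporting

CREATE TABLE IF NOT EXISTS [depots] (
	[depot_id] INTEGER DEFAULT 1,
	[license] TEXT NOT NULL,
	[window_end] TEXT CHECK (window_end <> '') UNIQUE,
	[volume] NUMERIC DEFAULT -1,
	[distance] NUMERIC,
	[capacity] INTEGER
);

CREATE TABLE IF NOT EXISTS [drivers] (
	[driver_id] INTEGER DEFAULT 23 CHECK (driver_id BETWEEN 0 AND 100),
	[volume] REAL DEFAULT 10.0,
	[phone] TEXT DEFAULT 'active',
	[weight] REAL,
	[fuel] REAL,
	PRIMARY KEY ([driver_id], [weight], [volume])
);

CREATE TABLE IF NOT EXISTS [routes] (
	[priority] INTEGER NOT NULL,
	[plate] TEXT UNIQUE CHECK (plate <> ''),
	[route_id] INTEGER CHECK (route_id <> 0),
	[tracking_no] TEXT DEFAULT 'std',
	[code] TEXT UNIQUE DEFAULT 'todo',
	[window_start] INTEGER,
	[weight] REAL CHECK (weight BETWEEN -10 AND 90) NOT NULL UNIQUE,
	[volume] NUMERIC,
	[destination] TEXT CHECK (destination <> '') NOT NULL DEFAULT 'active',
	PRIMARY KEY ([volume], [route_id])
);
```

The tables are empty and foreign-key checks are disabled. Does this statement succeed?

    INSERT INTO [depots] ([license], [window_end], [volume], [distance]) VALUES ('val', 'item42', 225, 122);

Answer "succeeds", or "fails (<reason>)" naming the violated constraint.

succeeds

NOT NULL columns: license is supplied.
CHECK constraints: 'item42' satisfies (window_end <> '').
No constraint is violated.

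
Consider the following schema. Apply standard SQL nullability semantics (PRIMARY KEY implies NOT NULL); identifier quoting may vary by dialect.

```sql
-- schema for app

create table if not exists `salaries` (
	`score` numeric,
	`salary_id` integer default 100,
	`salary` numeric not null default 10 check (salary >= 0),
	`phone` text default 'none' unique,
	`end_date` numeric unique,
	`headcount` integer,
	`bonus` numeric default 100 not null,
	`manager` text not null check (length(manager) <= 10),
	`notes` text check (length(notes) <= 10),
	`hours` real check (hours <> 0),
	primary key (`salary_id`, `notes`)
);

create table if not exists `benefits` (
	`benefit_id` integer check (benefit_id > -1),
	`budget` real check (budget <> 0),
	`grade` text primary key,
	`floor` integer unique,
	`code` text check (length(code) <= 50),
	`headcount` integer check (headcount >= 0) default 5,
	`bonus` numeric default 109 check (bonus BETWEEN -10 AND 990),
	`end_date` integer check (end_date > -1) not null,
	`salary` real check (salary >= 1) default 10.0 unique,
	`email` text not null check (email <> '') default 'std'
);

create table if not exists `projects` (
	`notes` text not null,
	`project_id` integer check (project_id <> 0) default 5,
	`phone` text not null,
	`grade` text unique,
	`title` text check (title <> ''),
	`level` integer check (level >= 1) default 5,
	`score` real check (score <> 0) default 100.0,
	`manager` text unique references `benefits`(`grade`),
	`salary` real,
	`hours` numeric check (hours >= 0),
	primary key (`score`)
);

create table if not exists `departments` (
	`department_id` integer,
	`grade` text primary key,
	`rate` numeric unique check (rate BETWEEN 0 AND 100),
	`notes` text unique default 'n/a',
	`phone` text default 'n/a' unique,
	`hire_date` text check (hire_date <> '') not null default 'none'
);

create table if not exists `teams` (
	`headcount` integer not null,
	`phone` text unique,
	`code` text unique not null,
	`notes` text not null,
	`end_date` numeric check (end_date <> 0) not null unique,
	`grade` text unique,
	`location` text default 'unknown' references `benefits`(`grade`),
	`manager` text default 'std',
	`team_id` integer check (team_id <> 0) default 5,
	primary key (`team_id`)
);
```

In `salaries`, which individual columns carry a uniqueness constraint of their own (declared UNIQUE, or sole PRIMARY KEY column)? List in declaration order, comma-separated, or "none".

- score: no UNIQUE or single-column PK constraint.
- salary_id: part of a composite PRIMARY KEY — only the tuple is unique, not this column on its own.
- salary: no UNIQUE or single-column PK constraint.
- phone: declared UNIQUE → unique.
- end_date: declared UNIQUE → unique.
- headcount: no UNIQUE or single-column PK constraint.
- bonus: no UNIQUE or single-column PK constraint.
- manager: no UNIQUE or single-column PK constraint.
- notes: part of a composite PRIMARY KEY — only the tuple is unique, not this column on its own.
- hours: no UNIQUE or single-column PK constraint.

phone, end_date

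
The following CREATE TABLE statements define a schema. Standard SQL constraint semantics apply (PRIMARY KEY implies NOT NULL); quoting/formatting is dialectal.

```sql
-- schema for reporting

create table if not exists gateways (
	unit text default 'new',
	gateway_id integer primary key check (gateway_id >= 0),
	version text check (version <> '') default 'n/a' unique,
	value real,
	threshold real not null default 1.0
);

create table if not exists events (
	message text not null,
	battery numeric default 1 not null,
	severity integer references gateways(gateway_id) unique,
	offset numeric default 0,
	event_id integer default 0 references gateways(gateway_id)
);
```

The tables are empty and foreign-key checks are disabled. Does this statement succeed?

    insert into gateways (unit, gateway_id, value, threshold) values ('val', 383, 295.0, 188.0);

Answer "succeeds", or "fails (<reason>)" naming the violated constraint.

succeeds

NOT NULL columns: gateway_id is supplied; threshold is supplied.
CHECK constraints: 383 satisfies (gateway_id >= 0).
No constraint is violated.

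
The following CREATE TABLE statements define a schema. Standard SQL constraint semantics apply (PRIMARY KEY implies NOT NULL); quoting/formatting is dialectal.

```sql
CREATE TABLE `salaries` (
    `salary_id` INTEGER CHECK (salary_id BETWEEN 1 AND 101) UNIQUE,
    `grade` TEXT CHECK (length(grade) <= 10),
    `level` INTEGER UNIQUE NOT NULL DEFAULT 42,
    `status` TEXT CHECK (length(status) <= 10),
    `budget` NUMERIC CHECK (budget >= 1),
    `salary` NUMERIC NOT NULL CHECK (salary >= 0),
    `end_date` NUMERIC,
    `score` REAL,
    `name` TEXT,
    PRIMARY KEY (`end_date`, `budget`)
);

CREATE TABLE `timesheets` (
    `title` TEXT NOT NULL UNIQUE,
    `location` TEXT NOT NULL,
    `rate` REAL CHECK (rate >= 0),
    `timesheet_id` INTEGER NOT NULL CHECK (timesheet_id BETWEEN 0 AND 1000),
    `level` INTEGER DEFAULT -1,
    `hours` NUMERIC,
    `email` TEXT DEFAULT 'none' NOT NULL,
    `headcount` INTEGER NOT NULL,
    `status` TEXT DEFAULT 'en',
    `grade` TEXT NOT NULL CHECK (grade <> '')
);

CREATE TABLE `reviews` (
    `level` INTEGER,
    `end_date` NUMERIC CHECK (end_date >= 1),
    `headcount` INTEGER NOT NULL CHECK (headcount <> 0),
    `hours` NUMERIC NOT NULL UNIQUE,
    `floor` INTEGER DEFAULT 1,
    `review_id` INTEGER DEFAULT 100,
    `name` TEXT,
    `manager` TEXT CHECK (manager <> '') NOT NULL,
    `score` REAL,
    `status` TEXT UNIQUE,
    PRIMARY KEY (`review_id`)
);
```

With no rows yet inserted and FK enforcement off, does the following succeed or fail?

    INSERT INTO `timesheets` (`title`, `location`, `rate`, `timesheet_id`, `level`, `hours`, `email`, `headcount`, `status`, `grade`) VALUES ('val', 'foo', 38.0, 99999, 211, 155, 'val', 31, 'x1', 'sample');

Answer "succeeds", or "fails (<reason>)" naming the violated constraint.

The value 99999 for timesheet_id violates CHECK (timesheet_id BETWEEN 0 AND 1000).

fails (CHECK on timesheet_id)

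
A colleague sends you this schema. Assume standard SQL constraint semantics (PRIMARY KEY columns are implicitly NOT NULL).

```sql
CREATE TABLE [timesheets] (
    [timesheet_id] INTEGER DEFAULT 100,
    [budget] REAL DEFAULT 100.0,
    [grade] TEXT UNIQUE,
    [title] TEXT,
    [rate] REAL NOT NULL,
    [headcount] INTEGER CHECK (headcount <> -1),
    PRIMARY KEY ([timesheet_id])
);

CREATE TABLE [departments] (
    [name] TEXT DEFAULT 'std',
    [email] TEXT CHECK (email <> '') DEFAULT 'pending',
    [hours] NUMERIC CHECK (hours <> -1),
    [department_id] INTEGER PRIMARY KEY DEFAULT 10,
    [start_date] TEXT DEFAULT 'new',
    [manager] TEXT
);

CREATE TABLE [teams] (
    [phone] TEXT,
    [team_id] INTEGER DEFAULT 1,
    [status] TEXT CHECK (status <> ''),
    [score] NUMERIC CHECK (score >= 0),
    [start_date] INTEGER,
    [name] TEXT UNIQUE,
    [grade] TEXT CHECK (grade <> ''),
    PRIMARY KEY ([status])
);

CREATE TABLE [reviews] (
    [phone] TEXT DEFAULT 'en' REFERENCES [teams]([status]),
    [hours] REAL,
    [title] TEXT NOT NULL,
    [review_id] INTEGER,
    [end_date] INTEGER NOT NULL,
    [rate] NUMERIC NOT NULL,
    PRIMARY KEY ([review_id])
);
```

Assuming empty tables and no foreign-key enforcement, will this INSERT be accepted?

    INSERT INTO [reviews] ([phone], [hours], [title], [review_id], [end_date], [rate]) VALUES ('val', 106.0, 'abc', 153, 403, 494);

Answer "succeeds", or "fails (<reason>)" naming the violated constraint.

NOT NULL columns: end_date is supplied; rate is supplied; review_id is supplied; title is supplied.
No constraint is violated.

succeeds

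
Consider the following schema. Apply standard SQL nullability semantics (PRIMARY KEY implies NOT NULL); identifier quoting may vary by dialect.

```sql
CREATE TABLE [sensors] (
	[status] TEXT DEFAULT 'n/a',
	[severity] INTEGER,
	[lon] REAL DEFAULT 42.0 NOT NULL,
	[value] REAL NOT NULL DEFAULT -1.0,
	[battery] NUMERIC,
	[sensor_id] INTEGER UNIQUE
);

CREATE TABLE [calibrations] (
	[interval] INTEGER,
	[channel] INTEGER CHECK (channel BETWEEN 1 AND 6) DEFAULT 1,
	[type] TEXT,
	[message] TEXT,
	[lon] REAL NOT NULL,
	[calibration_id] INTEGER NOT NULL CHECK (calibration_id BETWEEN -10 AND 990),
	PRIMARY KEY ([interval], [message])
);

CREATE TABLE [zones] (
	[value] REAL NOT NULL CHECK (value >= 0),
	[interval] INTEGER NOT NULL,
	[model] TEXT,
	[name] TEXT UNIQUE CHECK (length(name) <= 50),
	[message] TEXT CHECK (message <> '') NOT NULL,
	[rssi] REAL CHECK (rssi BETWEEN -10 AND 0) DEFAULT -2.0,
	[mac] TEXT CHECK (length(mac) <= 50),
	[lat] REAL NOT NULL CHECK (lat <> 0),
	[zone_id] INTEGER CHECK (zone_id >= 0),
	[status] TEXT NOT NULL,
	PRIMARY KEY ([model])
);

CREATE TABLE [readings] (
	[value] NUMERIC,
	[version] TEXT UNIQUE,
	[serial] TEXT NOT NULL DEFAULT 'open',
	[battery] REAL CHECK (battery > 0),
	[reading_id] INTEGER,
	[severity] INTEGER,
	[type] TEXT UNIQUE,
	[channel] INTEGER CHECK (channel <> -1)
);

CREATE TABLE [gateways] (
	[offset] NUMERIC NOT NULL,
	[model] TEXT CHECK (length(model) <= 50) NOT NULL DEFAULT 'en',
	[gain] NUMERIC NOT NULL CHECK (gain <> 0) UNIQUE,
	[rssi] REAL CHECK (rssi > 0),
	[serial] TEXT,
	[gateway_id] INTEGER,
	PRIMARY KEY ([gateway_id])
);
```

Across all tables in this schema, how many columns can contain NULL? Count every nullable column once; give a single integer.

19

sensors: 4 nullable (status, severity, battery, sensor_id — PK none and explicit NOT NULL columns excluded).
calibrations: 2 nullable (channel, type — PK (interval, message) and explicit NOT NULL columns excluded).
zones: 4 nullable (name, rssi, mac, zone_id — PK (model) and explicit NOT NULL columns excluded).
readings: 7 nullable (value, version, battery, reading_id, severity, type, channel — PK none and explicit NOT NULL columns excluded).
gateways: 2 nullable (rssi, serial — PK (gateway_id) and explicit NOT NULL columns excluded).
Total: 4 + 2 + 4 + 7 + 2 = 19.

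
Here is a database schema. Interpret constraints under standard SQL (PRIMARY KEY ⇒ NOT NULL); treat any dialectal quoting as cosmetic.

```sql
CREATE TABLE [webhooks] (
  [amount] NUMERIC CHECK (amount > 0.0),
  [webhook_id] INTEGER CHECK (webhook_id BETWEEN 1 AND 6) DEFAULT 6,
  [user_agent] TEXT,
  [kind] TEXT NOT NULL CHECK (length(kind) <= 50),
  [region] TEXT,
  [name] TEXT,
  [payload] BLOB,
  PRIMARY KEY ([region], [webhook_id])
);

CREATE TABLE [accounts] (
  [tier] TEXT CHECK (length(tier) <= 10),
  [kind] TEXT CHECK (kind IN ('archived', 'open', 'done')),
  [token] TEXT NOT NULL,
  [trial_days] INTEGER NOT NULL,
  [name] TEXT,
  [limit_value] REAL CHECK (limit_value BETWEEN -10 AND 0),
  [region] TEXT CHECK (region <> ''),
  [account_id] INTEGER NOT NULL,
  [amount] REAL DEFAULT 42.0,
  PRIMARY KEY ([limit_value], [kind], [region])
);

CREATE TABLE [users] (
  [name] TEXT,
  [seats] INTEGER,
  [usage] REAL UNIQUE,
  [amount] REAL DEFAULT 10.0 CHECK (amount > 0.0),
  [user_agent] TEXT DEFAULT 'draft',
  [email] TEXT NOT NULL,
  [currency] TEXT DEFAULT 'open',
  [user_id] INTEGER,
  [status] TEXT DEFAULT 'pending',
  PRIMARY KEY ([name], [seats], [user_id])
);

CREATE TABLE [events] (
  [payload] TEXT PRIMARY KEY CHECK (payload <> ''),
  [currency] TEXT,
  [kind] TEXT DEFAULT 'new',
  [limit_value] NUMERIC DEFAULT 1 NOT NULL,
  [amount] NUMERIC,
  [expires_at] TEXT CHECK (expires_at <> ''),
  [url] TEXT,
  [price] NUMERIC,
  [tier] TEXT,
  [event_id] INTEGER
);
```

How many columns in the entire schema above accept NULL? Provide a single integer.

webhooks: 4 nullable (amount, user_agent, name, payload — PK (region, webhook_id) and explicit NOT NULL columns excluded).
accounts: 3 nullable (tier, name, amount — PK (limit_value, kind, region) and explicit NOT NULL columns excluded).
users: 5 nullable (usage, amount, user_agent, currency, status — PK (name, seats, user_id) and explicit NOT NULL columns excluded).
events: 8 nullable (currency, kind, amount, expires_at, url, price, tier, event_id — PK (payload) and explicit NOT NULL columns excluded).
Total: 4 + 3 + 5 + 8 = 20.

20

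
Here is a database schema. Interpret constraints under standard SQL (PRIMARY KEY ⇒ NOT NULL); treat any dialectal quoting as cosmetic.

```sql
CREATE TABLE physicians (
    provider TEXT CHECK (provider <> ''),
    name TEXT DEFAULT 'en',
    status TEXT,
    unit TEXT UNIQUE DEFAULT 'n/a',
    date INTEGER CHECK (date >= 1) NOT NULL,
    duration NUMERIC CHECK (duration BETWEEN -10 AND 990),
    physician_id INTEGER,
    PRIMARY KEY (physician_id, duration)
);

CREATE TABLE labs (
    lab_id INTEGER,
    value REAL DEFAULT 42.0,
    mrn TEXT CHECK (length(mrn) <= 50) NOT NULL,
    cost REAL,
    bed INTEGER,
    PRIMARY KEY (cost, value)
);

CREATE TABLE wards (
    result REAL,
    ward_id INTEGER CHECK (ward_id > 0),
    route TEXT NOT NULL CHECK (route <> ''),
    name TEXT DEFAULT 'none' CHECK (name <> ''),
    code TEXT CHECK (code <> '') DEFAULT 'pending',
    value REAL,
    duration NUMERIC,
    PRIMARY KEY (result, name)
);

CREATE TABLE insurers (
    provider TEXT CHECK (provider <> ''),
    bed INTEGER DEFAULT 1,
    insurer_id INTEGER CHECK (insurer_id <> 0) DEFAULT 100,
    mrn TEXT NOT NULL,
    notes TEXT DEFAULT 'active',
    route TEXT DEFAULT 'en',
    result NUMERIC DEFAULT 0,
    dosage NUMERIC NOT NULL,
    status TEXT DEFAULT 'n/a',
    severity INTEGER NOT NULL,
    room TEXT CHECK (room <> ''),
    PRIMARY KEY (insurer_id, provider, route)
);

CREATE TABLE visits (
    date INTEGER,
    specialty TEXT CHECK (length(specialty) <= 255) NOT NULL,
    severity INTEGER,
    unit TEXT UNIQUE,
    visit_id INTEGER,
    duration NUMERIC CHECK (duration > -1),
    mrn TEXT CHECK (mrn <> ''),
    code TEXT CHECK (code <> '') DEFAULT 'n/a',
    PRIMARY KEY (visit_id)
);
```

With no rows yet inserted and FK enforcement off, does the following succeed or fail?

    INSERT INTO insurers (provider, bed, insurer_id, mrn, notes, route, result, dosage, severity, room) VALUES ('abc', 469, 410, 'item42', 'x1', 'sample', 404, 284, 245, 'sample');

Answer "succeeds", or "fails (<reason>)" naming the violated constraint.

NOT NULL columns: dosage is supplied; insurer_id is supplied; mrn is supplied; provider is supplied; route is supplied; severity is supplied.
CHECK constraints: 'abc' satisfies (provider <> ''); 410 satisfies (insurer_id <> 0); 'sample' satisfies (room <> '').
No constraint is violated.

succeeds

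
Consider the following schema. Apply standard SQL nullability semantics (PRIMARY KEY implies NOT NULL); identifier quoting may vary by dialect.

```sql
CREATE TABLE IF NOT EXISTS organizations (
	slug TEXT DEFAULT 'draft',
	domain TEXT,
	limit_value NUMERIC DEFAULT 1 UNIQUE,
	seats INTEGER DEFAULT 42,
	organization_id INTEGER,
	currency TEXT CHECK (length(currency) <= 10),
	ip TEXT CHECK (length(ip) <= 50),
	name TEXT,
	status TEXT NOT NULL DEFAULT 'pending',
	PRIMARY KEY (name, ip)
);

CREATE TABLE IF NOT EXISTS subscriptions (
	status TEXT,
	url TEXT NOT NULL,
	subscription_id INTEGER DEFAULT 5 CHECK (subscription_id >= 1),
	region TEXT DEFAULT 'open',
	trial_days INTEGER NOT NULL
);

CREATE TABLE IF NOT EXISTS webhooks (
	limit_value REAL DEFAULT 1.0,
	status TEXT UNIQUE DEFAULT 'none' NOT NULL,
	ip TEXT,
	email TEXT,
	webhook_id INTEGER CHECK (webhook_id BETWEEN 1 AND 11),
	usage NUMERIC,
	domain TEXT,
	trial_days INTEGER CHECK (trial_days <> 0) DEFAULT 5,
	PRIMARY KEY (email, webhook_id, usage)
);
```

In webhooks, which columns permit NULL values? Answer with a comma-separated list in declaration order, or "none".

limit_value, ip, domain, trial_days

- limit_value: DEFAULT only fills an omitted column; an explicit NULL is still allowed → nullable.
- status: declared NOT NULL → not nullable.
- ip: no NOT NULL constraint applies → nullable.
- email: part of the PRIMARY KEY, which implies NOT NULL → not nullable.
- webhook_id: part of the PRIMARY KEY, which implies NOT NULL → not nullable.
- usage: part of the PRIMARY KEY, which implies NOT NULL → not nullable.
- domain: no NOT NULL constraint applies → nullable.
- trial_days: CHECK does not forbid NULL (a CHECK constraint passes when its expression is NULL) → nullable.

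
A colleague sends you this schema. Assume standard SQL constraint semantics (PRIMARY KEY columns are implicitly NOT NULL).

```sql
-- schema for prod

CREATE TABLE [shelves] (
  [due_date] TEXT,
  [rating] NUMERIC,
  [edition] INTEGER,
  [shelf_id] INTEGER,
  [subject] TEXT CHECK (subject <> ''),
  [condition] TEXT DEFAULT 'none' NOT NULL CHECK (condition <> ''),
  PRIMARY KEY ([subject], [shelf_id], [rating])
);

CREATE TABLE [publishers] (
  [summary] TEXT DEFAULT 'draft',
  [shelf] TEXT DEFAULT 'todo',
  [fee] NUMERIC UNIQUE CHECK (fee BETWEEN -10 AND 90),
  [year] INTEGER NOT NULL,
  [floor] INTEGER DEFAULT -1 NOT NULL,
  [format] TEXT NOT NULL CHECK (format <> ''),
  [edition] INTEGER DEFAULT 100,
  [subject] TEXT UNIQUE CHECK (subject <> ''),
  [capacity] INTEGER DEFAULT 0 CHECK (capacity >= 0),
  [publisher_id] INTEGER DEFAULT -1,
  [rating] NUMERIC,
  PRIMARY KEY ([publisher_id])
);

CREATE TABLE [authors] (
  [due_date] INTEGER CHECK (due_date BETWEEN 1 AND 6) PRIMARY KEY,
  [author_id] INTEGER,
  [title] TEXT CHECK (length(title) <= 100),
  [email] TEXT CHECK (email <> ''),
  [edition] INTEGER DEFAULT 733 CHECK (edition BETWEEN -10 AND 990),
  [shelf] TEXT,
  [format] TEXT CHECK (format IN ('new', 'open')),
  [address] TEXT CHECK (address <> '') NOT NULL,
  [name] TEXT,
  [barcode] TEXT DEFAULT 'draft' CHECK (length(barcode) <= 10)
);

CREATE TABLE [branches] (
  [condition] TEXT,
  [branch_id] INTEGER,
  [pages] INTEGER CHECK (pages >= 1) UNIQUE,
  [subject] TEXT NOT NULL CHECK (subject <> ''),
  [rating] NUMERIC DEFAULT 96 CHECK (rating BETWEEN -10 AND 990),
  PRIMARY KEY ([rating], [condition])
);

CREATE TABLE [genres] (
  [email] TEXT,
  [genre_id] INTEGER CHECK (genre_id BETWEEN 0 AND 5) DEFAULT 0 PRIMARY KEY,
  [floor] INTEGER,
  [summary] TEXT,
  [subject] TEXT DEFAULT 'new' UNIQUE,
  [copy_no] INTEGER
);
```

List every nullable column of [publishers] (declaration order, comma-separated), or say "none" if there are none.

- summary: DEFAULT only fills an omitted column; an explicit NULL is still allowed → nullable.
- shelf: DEFAULT only fills an omitted column; an explicit NULL is still allowed → nullable.
- fee: CHECK does not forbid NULL (a CHECK constraint passes when its expression is NULL) → nullable.
- year: declared NOT NULL → not nullable.
- floor: declared NOT NULL → not nullable.
- format: declared NOT NULL → not nullable.
- edition: DEFAULT only fills an omitted column; an explicit NULL is still allowed → nullable.
- subject: CHECK does not forbid NULL (a CHECK constraint passes when its expression is NULL) → nullable.
- capacity: CHECK does not forbid NULL (a CHECK constraint passes when its expression is NULL) → nullable.
- publisher_id: part of the PRIMARY KEY, which implies NOT NULL → not nullable.
- rating: no NOT NULL constraint applies → nullable.

summary, shelf, fee, edition, subject, capacity, rating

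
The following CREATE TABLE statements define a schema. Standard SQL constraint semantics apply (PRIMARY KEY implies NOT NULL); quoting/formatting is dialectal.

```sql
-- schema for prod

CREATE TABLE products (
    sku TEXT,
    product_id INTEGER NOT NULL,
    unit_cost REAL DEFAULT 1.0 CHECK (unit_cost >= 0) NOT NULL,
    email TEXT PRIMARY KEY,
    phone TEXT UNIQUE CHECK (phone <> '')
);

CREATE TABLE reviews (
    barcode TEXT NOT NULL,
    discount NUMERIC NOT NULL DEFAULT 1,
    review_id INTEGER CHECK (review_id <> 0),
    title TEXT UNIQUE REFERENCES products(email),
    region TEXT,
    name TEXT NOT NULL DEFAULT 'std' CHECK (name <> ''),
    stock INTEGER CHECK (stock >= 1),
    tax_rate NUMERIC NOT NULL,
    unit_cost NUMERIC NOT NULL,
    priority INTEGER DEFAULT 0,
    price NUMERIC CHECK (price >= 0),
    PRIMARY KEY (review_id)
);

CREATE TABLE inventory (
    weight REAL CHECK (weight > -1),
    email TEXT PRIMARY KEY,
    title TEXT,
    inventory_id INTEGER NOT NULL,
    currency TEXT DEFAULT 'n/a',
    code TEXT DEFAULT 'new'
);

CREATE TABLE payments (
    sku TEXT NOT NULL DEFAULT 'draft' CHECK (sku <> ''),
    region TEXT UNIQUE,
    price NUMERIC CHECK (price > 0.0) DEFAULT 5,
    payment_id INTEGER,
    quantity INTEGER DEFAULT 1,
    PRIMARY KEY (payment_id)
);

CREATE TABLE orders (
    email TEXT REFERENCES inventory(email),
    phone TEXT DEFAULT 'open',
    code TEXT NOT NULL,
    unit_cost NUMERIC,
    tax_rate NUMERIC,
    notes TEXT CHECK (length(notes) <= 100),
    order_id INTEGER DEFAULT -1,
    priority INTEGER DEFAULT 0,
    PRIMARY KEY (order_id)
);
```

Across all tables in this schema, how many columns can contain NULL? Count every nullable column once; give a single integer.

20

products: 2 nullable (sku, phone — PK (email) and explicit NOT NULL columns excluded).
reviews: 5 nullable (title, region, stock, priority, price — PK (review_id) and explicit NOT NULL columns excluded).
inventory: 4 nullable (weight, title, currency, code — PK (email) and explicit NOT NULL columns excluded).
payments: 3 nullable (region, price, quantity — PK (payment_id) and explicit NOT NULL columns excluded).
orders: 6 nullable (email, phone, unit_cost, tax_rate, notes, priority — PK (order_id) and explicit NOT NULL columns excluded).
Total: 2 + 5 + 4 + 3 + 6 = 20.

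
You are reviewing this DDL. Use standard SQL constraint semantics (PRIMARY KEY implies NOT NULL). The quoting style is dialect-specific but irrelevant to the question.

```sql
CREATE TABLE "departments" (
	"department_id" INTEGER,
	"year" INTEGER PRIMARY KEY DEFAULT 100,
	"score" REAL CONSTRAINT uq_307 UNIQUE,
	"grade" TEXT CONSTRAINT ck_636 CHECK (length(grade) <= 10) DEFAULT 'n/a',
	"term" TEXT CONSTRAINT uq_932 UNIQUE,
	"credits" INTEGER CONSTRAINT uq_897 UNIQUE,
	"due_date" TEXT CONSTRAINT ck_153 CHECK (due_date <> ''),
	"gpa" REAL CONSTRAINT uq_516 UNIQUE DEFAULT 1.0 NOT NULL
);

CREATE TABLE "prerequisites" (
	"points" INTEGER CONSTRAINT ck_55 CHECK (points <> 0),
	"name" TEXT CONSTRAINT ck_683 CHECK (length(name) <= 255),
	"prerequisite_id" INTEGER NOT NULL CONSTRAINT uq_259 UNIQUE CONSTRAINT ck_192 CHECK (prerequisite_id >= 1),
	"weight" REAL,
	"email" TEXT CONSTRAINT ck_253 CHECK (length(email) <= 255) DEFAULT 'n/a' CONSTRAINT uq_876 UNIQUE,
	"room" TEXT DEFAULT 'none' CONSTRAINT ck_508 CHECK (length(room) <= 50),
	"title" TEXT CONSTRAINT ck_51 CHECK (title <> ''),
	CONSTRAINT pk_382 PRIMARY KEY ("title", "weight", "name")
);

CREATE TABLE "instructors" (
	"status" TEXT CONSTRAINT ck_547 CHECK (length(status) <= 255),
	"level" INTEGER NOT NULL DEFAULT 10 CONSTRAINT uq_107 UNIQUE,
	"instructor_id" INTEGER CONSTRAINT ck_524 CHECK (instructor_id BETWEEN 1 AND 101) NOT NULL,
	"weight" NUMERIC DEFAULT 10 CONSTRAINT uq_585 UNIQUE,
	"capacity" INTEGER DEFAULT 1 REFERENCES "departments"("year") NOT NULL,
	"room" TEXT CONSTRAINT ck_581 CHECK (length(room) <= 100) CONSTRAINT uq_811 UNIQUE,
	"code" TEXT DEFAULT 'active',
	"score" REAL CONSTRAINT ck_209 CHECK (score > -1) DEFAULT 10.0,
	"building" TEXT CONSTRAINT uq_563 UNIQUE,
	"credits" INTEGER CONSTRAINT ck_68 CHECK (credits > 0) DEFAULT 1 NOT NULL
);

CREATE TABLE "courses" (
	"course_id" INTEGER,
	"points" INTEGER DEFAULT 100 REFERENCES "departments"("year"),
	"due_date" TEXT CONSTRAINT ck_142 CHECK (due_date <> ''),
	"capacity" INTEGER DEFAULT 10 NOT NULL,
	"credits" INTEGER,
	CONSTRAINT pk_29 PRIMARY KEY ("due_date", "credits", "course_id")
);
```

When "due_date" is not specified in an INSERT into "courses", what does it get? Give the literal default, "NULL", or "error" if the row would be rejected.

error

due_date has no DEFAULT clause.
Omitting it would insert NULL, but it is part of the PRIMARY KEY, so the INSERT fails.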